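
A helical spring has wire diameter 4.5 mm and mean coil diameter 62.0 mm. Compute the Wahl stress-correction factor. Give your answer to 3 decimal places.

1.103

C = D/d = 62.0/4.5 = 13.7778
K_W = (4C−1)/(4C−4) + 0.615/C = 54.111/51.111 + 0.0446 = 1.1033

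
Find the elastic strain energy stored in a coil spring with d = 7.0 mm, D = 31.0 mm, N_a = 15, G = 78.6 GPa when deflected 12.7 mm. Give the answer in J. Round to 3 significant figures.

4.26 J

k = Gd⁴/(8D³N_a) = (78.6×10³)(7.0⁴)/(8·31.0³·15) = 52.79 N/mm
U = ½kδ² = 0.5 × 52.79 × 12.7² = 4257.2 N·mm = 4.2572 J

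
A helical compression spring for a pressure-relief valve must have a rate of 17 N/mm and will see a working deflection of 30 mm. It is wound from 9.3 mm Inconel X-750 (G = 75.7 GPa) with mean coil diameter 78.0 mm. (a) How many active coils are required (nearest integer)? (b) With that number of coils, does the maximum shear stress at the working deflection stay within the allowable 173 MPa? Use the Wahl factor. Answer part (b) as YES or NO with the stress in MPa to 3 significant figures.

(a) 9 coils; (b) YES, τ_max = 144 MPa

N_a = Gd⁴/(8D³k) = (75.7×10³)(9.3⁴)/(8·78.0³·17) = 8.774 → N_a = 9
Actual rate k = Gd⁴/(8D³·9) = 16.573 N/mm
Working load F = kδ = 16.573·30 = 497.2 N
C = 78.0/9.3 = 8.3871; K_W = (4C−1)/(4C−4)+0.615/C = 1.1749
τ_max = K_W·8FD/(πd³) = 1.1749·122.78 = 144.25 MPa
τ_max ≤ 173 MPa → acceptable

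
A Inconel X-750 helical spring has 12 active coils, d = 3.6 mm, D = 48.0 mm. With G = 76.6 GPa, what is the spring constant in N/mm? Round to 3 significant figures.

k = Gd⁴/(8D³N_a) = (76.6×10³ × 3.6⁴) / (8 × 48.0³ × 12)
  = 1.28659e+07 / 1.06168e+07 = 1.2118 N/mm

1.21 N/mm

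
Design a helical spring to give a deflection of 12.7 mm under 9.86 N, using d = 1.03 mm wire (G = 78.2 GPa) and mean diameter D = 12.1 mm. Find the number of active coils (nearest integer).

Required rate k = F/δ = 9.86/12.7 = 0.77638 N/mm
N_a = Gd⁴/(8D³k) = (78.2×10³ × 1.03⁴)/(8 × 12.1³ × 0.77638)
    = 88014.8 / 11003.2 = 7.999 → 8 coils

8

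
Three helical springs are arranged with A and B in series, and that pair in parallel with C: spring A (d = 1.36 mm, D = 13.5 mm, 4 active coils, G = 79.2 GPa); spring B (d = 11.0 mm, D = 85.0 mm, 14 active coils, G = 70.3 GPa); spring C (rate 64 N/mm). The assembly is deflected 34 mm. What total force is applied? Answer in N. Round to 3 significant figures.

2270 N

k_A = Gd⁴/(8D³N_a) = (79.2×10³)(1.36⁴)/(8·13.5³·4) = 3.4414 N/mm
k_B = Gd⁴/(8D³N_a) = (70.3×10³)(11.0⁴)/(8·85.0³·14) = 14.964 N/mm
Springs A,B series: k_AB = 1/(1/3.4414+1/14.964) = 2.7979 N/mm; parallel with C: k_eq = 2.7979+64 = 66.798 N/mm
F = k_eq·δ = 66.798·34 = 2271.1 N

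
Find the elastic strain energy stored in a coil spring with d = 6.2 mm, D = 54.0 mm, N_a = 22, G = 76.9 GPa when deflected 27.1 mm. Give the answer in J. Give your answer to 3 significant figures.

1.51 J

k = Gd⁴/(8D³N_a) = (76.9×10³)(6.2⁴)/(8·54.0³·22) = 4.1001 N/mm
U = ½kδ² = 0.5 × 4.1001 × 27.1² = 1505.6 N·mm = 1.5056 J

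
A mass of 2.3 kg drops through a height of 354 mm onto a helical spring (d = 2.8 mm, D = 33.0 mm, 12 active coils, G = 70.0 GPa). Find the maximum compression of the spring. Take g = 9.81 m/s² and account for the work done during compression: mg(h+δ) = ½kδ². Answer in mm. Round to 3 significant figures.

133 mm

k = Gd⁴/(8D³N_a) = (70.0×10³)(2.8⁴)/(8·33.0³·12) = 1.2471 N/mm
W = mg = 2.3 × 9.81 = 22.563 N
½kδ² − Wδ − Wh = 0 → δ = (W + √(W² + 2kWh))/k
δ = (22.563 + √(509.09 + 19922.7))/1.2471 = (22.563 + 142.94)/1.2471 = 132.71 mm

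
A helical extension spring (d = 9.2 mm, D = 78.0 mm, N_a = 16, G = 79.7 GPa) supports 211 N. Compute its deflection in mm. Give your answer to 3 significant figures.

k = Gd⁴/(8D³N_a) = (79.7×10³)(9.2⁴)/(8·78.0³·16) = 9.3997 N/mm
δ = F/k = 211 / 9.3997 = 22.447 mm

22.4 mm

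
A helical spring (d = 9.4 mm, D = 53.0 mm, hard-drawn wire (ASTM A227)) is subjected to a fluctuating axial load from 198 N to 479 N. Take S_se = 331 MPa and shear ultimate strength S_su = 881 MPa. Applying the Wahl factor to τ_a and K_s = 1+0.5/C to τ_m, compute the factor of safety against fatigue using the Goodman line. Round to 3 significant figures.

6.43

C = D/d = 53.0/9.4 = 5.6383; K_W = (4C−1)/(4C−4)+0.615/C = 1.2708; K_s = 1+0.5/C = 1.0887
F_a = (F_max−F_min)/2 = 140.5 N; F_m = (F_max+F_min)/2 = 338.5 N
τ_a = K_W·8F_aD/(πd³) = 1.2708 × 22.83 = 29.012 MPa
τ_m = K_s·8F_mD/(πd³) = 1.0887 × 55.004 = 59.881 MPa
Goodman: 1/n_f = τ_a/S_se + τ_m/S_su = 29.012/331 + 59.881/881 = 0.08765 + 0.06797 = 0.15562
n_f = 1/0.15562 = 6.426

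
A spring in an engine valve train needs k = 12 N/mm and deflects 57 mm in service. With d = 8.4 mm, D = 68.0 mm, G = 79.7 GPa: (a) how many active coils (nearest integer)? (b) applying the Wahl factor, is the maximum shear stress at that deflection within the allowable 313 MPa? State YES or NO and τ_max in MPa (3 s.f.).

N_a = Gd⁴/(8D³k) = (79.7×10³)(8.4⁴)/(8·68.0³·12) = 13.15 → N_a = 13
Actual rate k = Gd⁴/(8D³·13) = 12.134 N/mm
Working load F = kδ = 12.134·57 = 691.66 N
C = 68.0/8.4 = 8.0952; K_W = (4C−1)/(4C−4)+0.615/C = 1.1817
τ_max = K_W·8FD/(πd³) = 1.1817·202.07 = 238.78 MPa
τ_max ≤ 313 MPa → acceptable

(a) 13 coils; (b) YES, τ_max = 239 MPa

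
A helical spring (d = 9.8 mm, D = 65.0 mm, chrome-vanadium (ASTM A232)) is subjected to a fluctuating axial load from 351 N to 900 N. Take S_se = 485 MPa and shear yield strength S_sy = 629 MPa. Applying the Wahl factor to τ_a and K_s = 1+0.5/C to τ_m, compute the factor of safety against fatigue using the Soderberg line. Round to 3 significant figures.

3.22

C = D/d = 65.0/9.8 = 6.6327; K_W = (4C−1)/(4C−4)+0.615/C = 1.2259; K_s = 1+0.5/C = 1.0754
F_a = (F_max−F_min)/2 = 274.5 N; F_m = (F_max+F_min)/2 = 625.5 N
τ_a = K_W·8F_aD/(πd³) = 1.2259 × 48.274 = 59.178 MPa
τ_m = K_s·8F_mD/(πd³) = 1.0754 × 110 = 118.29 MPa
Soderberg: 1/n_f = τ_a/S_se + τ_m/S_sy = 59.178/485 + 118.29/629 = 0.12202 + 0.18807 = 0.31009
n_f = 1/0.31009 = 3.225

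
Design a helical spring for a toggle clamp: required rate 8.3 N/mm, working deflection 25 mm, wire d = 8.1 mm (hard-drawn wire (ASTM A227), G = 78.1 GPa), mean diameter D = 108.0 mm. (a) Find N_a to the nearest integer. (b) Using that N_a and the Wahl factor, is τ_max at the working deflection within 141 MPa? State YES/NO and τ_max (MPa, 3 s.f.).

(a) 4 coils; (b) YES, τ_max = 119 MPa

N_a = Gd⁴/(8D³k) = (78.1×10³)(8.1⁴)/(8·108.0³·8.3) = 4.019 → N_a = 4
Actual rate k = Gd⁴/(8D³·4) = 8.3401 N/mm
Working load F = kδ = 8.3401·25 = 208.5 N
C = 108.0/8.1 = 13.3333; K_W = (4C−1)/(4C−4)+0.615/C = 1.1069
τ_max = K_W·8FD/(πd³) = 1.1069·107.9 = 119.44 MPa
τ_max ≤ 141 MPa → acceptable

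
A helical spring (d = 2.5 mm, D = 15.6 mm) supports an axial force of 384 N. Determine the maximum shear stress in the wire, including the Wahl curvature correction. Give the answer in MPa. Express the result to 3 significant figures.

1210 MPa

Spring index C = D/d = 15.6/2.5 = 6.2400
K_W = (4C−1)/(4C−4) + 0.615/C = 23.960/20.960 + 0.0986 = 1.2417
τ₀ = 8FD/(πd³) = 8·384·15.6/(π·2.5³) = 47923.2/49.087 = 976.28 MPa
τ_max = K·τ₀ = 1.2417 × 976.28 = 1212.2 MPa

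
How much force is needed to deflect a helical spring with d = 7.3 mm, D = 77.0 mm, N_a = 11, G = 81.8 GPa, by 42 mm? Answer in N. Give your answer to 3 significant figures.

243 N

k = Gd⁴/(8D³N_a) = (81.8×10³)(7.3⁴)/(8·77.0³·11) = 5.7822 N/mm
F = k·δ = 5.7822 × 42 = 242.85 N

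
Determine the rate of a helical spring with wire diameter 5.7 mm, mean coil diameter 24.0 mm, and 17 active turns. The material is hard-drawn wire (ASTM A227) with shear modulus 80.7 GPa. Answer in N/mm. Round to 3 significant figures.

k = Gd⁴/(8D³N_a) = (80.7×10³ × 5.7⁴) / (8 × 24.0³ × 17)
  = 8.51869e+07 / 1.88006e+06 = 45.311 N/mm

45.3 N/mm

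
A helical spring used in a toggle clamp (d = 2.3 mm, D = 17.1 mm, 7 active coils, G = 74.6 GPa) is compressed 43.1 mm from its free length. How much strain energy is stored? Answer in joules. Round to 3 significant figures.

k = Gd⁴/(8D³N_a) = (74.6×10³)(2.3⁴)/(8·17.1³·7) = 7.4554 N/mm
U = ½kδ² = 0.5 × 7.4554 × 43.1² = 6924.7 N·mm = 6.9247 J

6.92 J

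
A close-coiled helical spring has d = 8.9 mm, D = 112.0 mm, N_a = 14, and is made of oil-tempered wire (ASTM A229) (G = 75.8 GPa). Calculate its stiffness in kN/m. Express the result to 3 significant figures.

k = Gd⁴/(8D³N_a) = (75.8×10³ × 8.9⁴) / (8 × 112.0³ × 14)
  = 4.75586e+08 / 1.57352e+08 = 3.0224 N/mm

3.02 kN/m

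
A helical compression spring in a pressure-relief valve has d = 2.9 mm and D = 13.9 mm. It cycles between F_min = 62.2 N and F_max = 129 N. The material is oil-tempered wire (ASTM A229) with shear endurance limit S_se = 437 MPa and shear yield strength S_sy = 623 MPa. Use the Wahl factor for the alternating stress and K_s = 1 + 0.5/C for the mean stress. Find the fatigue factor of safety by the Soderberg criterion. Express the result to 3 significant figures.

2.54

C = D/d = 13.9/2.9 = 4.7931; K_W = (4C−1)/(4C−4)+0.615/C = 1.3260; K_s = 1+0.5/C = 1.1043
F_a = (F_max−F_min)/2 = 33.4 N; F_m = (F_max+F_min)/2 = 95.6 N
τ_a = K_W·8F_aD/(πd³) = 1.3260 × 48.474 = 64.278 MPa
τ_m = K_s·8F_mD/(πd³) = 1.1043 × 138.75 = 153.22 MPa
Soderberg: 1/n_f = τ_a/S_se + τ_m/S_sy = 64.278/437 + 153.22/623 = 0.14709 + 0.24594 = 0.39303
n_f = 1/0.39303 = 2.544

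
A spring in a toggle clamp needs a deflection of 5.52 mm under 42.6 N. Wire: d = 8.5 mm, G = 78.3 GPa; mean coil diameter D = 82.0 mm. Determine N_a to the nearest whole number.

Required rate k = F/δ = 42.6/5.52 = 7.7174 N/mm
N_a = Gd⁴/(8D³k) = (78.3×10³ × 8.5⁴)/(8 × 82.0³ × 7.7174)
    = 4.08731e+08 / 3.4041e+07 = 12.01 → 12 coils

12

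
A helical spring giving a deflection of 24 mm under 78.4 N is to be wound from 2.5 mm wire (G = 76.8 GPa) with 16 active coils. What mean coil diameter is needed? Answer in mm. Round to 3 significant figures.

19.3 mm

Required rate k = F/δ = 78.4/24 = 3.2667 N/mm
D = (Gd⁴/(8N_a·k))^(1/3) = (76.8×10³·2.5⁴/(8·16·3.2667))^(1/3)
  = (7174.74)^(1/3) = 19.2872 mm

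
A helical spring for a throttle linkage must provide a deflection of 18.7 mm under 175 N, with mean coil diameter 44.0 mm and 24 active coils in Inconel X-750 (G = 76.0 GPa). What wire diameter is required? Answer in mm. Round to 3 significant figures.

6.70 mm

Required rate k = F/δ = 175/18.7 = 9.3583 N/mm
d = (8D³N_a·k / G)^(1/4) = (8·44.0³·24·9.3583 / (76.0×10³))^0.25
  = (2013.9)^0.25 = 6.6990 mm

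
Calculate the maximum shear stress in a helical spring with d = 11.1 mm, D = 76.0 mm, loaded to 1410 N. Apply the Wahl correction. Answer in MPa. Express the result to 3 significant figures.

243 MPa

Spring index C = D/d = 76.0/11.1 = 6.8468
K_W = (4C−1)/(4C−4) + 0.615/C = 26.387/23.387 + 0.0898 = 1.2181
τ₀ = 8FD/(πd³) = 8·1410·76.0/(π·11.1³) = 857280/4296.5 = 199.53 MPa
τ_max = K·τ₀ = 1.2181 × 199.53 = 243.04 MPa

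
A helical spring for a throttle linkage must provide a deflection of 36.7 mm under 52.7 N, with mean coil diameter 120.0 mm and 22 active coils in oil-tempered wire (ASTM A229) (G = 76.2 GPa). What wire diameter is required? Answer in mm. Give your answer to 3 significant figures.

Required rate k = F/δ = 52.7/36.7 = 1.436 N/mm
d = (8D³N_a·k / G)^(1/4) = (8·120.0³·22·1.436 / (76.2×10³))^0.25
  = (5731.2)^0.25 = 8.7008 mm

8.70 mm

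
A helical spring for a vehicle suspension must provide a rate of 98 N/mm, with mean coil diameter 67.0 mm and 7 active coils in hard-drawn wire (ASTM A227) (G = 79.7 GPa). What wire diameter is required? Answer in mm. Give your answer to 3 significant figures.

12.0 mm

d = (8D³N_a·k / G)^(1/4) = (8·67.0³·7·98 / (79.7×10³))^0.25
  = (20710)^0.25 = 11.9962 mm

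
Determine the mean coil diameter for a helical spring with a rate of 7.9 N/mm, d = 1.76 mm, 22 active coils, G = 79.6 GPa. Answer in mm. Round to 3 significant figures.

8.19 mm

D = (Gd⁴/(8N_a·k))^(1/3) = (79.6×10³·1.76⁴/(8·22·7.9))^(1/3)
  = (549.318)^(1/3) = 8.1898 mm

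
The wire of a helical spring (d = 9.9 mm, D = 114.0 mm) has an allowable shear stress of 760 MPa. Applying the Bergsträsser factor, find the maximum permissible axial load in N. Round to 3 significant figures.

C = D/d = 114.0/9.9 = 11.5152
K_B = (4C+2)/(4C−3) = 48.061/43.061 = 1.1161
τ_max = K·8FD/(πd³) → F_max = τ_allow·πd³/(8DK)
F_max = 760·π·9.9³/(8·114.0·1.1161) = 2.3167e+06/1017.9 = 2276 N

2280 N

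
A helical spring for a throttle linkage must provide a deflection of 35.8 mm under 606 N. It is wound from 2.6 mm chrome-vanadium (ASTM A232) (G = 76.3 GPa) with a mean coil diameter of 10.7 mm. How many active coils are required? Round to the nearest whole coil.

21

Required rate k = F/δ = 606/35.8 = 16.927 N/mm
N_a = Gd⁴/(8D³k) = (76.3×10³ × 2.6⁴)/(8 × 10.7³ × 16.927)
    = 3.48673e+06 / 165894 = 21.02 → 21 coils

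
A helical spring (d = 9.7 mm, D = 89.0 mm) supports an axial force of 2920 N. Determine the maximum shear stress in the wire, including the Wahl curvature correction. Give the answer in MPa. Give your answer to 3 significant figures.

840 MPa

Spring index C = D/d = 89.0/9.7 = 9.1753
K_W = (4C−1)/(4C−4) + 0.615/C = 35.701/32.701 + 0.0670 = 1.1588
τ₀ = 8FD/(πd³) = 8·2920·89.0/(π·9.7³) = 2.07904e+06/2867.2 = 725.1 MPa
τ_max = K·τ₀ = 1.1588 × 725.1 = 840.22 MPa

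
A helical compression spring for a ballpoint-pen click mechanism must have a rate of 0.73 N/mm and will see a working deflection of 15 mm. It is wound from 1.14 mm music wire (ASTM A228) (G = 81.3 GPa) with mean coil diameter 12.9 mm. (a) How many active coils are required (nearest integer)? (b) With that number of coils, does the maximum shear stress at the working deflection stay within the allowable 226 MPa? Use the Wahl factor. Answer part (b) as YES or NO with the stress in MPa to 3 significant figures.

N_a = Gd⁴/(8D³k) = (81.3×10³)(1.14⁴)/(8·12.9³·0.73) = 10.95 → N_a = 11
Actual rate k = Gd⁴/(8D³·11) = 0.72687 N/mm
Working load F = kδ = 0.72687·15 = 10.903 N
C = 12.9/1.14 = 11.3158; K_W = (4C−1)/(4C−4)+0.615/C = 1.1271
τ_max = K_W·8FD/(πd³) = 1.1271·241.75 = 272.46 MPa
τ_max > 226 MPa → exceeds allowable

(a) 11 coils; (b) NO, τ_max = 272 MPa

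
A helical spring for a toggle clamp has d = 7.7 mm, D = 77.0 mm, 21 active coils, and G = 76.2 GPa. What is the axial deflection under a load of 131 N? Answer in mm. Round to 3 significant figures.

37.5 mm

k = Gd⁴/(8D³N_a) = (76.2×10³)(7.7⁴)/(8·77.0³·21) = 3.4925 N/mm
δ = F/k = 131 / 3.4925 = 37.509 mm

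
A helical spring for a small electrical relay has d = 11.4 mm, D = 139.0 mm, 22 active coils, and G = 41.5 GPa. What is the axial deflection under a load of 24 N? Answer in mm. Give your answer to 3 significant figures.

16.2 mm

k = Gd⁴/(8D³N_a) = (41.5×10³)(11.4⁴)/(8·139.0³·22) = 1.4829 N/mm
δ = F/k = 24 / 1.4829 = 16.185 mm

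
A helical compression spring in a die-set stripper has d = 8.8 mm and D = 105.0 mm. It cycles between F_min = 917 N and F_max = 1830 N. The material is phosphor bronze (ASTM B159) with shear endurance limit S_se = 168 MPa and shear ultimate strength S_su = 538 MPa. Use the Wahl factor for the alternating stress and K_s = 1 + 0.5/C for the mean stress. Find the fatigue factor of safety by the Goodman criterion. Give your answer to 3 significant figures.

0.447

C = D/d = 105.0/8.8 = 11.9318; K_W = (4C−1)/(4C−4)+0.615/C = 1.1201; K_s = 1+0.5/C = 1.0419
F_a = (F_max−F_min)/2 = 456.5 N; F_m = (F_max+F_min)/2 = 1373.5 N
τ_a = K_W·8F_aD/(πd³) = 1.1201 × 179.11 = 200.63 MPa
τ_m = K_s·8F_mD/(πd³) = 1.0419 × 538.9 = 561.48 MPa
Goodman: 1/n_f = τ_a/S_se + τ_m/S_su = 200.63/168 + 561.48/538 = 1.19423 + 1.04365 = 2.2379
n_f = 1/2.2379 = 0.4469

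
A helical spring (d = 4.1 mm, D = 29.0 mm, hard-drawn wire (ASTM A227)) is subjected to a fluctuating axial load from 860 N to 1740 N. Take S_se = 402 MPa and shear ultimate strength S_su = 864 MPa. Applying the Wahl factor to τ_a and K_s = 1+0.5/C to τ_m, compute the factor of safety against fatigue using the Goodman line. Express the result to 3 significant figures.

C = D/d = 29.0/4.1 = 7.0732; K_W = (4C−1)/(4C−4)+0.615/C = 1.2104; K_s = 1+0.5/C = 1.0707
F_a = (F_max−F_min)/2 = 440 N; F_m = (F_max+F_min)/2 = 1300 N
τ_a = K_W·8F_aD/(πd³) = 1.2104 × 471.45 = 570.67 MPa
τ_m = K_s·8F_mD/(πd³) = 1.0707 × 1392.9 = 1491.4 MPa
Goodman: 1/n_f = τ_a/S_se + τ_m/S_su = 570.67/402 + 1491.4/864 = 1.41957 + 1.72615 = 3.1457
n_f = 1/3.1457 = 0.3179

0.318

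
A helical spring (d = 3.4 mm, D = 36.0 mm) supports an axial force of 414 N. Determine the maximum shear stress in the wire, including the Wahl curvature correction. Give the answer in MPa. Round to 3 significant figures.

1100 MPa

Spring index C = D/d = 36.0/3.4 = 10.5882
K_W = (4C−1)/(4C−4) + 0.615/C = 41.353/38.353 + 0.0581 = 1.1363
τ₀ = 8FD/(πd³) = 8·414·36.0/(π·3.4³) = 119232/123.48 = 965.62 MPa
τ_max = K·τ₀ = 1.1363 × 965.62 = 1097.2 MPa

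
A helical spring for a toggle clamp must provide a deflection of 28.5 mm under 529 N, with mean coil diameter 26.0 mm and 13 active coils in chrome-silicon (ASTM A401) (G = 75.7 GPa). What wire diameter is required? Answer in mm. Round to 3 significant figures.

Required rate k = F/δ = 529/28.5 = 18.561 N/mm
d = (8D³N_a·k / G)^(1/4) = (8·26.0³·13·18.561 / (75.7×10³))^0.25
  = (448.2)^0.25 = 4.6012 mm

4.60 mm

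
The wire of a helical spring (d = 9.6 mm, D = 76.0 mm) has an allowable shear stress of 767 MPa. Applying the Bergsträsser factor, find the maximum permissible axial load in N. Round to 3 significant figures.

C = D/d = 76.0/9.6 = 7.9167
K_B = (4C+2)/(4C−3) = 33.667/28.667 = 1.1744
τ_max = K·8FD/(πd³) → F_max = τ_allow·πd³/(8DK)
F_max = 767·π·9.6³/(8·76.0·1.1744) = 2.1319e+06/714.05 = 2985.6 N

2990 N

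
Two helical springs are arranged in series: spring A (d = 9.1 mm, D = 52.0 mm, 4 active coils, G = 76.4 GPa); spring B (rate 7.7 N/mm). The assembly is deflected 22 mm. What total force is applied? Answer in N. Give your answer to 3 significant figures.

159 N

k_A = Gd⁴/(8D³N_a) = (76.4×10³)(9.1⁴)/(8·52.0³·4) = 116.44 N/mm
Series: 1/k_eq = 1/116.44 + 1/7.7 = 0.13846; k_eq = 7.2224 N/mm
F = k_eq·δ = 7.2224·22 = 158.89 N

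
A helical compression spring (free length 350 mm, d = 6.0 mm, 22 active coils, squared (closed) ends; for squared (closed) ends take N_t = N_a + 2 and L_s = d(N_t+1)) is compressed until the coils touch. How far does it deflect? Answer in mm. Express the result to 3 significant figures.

N_t = 24; L_s = 6.0·25 = 150 mm
δ_solid = L₀ − L_s = 350 − 150 = 200 mm

200 mm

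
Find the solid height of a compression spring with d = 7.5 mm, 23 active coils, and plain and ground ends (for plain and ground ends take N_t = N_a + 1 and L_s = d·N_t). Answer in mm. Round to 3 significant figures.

plain and ground ends: N_t = N_a + 1 = 23 + 1 = 24
L_s = d·N_t = 7.5 × 24 = 180 mm

180 mm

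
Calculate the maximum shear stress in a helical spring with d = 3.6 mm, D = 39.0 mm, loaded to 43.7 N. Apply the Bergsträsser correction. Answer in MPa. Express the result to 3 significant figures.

105 MPa

Spring index C = D/d = 39.0/3.6 = 10.8333
K_B = (4C+2)/(4C−3) = 45.333/40.333 = 1.1240
τ₀ = 8FD/(πd³) = 8·43.7·39.0/(π·3.6³) = 13634.4/146.57 = 93.02 MPa
τ_max = K·τ₀ = 1.1240 × 93.02 = 104.55 MPa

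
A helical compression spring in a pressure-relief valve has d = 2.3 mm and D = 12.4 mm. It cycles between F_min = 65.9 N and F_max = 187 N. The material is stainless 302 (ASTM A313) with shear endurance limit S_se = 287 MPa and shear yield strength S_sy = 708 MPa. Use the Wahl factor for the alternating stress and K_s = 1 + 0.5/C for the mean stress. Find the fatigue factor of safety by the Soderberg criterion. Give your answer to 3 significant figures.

C = D/d = 12.4/2.3 = 5.3913; K_W = (4C−1)/(4C−4)+0.615/C = 1.2849; K_s = 1+0.5/C = 1.0927
F_a = (F_max−F_min)/2 = 60.55 N; F_m = (F_max+F_min)/2 = 126.45 N
τ_a = K_W·8F_aD/(πd³) = 1.2849 × 157.14 = 201.91 MPa
τ_m = K_s·8F_mD/(πd³) = 1.0927 × 328.17 = 358.6 MPa
Soderberg: 1/n_f = τ_a/S_se + τ_m/S_sy = 201.91/287 + 358.6/708 = 0.70351 + 0.50650 = 1.21
n_f = 1/1.21 = 0.8264

0.826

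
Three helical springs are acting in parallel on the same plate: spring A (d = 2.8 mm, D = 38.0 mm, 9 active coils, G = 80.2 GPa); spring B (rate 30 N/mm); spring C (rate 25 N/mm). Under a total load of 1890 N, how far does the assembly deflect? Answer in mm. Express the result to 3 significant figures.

k_A = Gd⁴/(8D³N_a) = (80.2×10³)(2.8⁴)/(8·38.0³·9) = 1.2477 N/mm
Parallel: k_eq = 1.2477 + 30 + 25 = 56.248 N/mm
δ = F/k_eq = 1890/56.248 = 33.601 mm

33.6 mm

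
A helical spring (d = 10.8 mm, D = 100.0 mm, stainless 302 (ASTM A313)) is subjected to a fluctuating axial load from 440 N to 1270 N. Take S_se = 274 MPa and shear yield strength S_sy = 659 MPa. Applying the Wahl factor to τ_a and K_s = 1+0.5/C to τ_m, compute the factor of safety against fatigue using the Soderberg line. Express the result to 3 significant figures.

C = D/d = 100.0/10.8 = 9.2593; K_W = (4C−1)/(4C−4)+0.615/C = 1.1572; K_s = 1+0.5/C = 1.0540
F_a = (F_max−F_min)/2 = 415 N; F_m = (F_max+F_min)/2 = 855 N
τ_a = K_W·8F_aD/(πd³) = 1.1572 × 83.891 = 97.081 MPa
τ_m = K_s·8F_mD/(πd³) = 1.0540 × 172.84 = 182.17 MPa
Soderberg: 1/n_f = τ_a/S_se + τ_m/S_sy = 97.081/274 + 182.17/659 = 0.35431 + 0.27643 = 0.63074
n_f = 1/0.63074 = 1.585

1.59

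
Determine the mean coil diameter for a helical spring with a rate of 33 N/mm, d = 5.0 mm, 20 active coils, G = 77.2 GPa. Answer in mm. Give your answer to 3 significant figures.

20.9 mm

D = (Gd⁴/(8N_a·k))^(1/3) = (77.2×10³·5.0⁴/(8·20·33))^(1/3)
  = (9138.26)^(1/3) = 20.9068 mm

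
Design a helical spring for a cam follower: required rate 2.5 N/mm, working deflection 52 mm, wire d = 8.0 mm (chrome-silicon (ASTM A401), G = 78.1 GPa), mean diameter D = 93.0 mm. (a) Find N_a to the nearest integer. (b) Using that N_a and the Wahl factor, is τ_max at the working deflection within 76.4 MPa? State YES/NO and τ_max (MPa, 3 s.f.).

(a) 20 coils; (b) YES, τ_max = 67.2 MPa

N_a = Gd⁴/(8D³k) = (78.1×10³)(8.0⁴)/(8·93.0³·2.5) = 19.89 → N_a = 20
Actual rate k = Gd⁴/(8D³·20) = 2.4857 N/mm
Working load F = kδ = 2.4857·52 = 129.25 N
C = 93.0/8.0 = 11.6250; K_W = (4C−1)/(4C−4)+0.615/C = 1.1235
τ_max = K_W·8FD/(πd³) = 1.1235·59.786 = 67.169 MPa
τ_max ≤ 76.4 MPa → acceptable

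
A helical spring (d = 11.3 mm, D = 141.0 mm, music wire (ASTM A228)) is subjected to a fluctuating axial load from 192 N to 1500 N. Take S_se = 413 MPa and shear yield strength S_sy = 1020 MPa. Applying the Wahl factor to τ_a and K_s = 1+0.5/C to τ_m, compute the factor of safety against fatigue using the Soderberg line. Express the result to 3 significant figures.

1.53

C = D/d = 141.0/11.3 = 12.4779; K_W = (4C−1)/(4C−4)+0.615/C = 1.1146; K_s = 1+0.5/C = 1.0401
F_a = (F_max−F_min)/2 = 654 N; F_m = (F_max+F_min)/2 = 846 N
τ_a = K_W·8F_aD/(πd³) = 1.1146 × 162.74 = 181.4 MPa
τ_m = K_s·8F_mD/(πd³) = 1.0401 × 210.52 = 218.96 MPa
Soderberg: 1/n_f = τ_a/S_se + τ_m/S_sy = 181.4/413 + 218.96/1020 = 0.43922 + 0.21466 = 0.65388
n_f = 1/0.65388 = 1.529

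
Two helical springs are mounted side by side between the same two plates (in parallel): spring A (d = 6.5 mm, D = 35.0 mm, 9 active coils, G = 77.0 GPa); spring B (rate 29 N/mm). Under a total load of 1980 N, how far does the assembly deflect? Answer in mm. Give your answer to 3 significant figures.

k_A = Gd⁴/(8D³N_a) = (77.0×10³)(6.5⁴)/(8·35.0³·9) = 44.525 N/mm
Parallel: k_eq = 44.525 + 29 = 73.525 N/mm
δ = F/k_eq = 1980/73.525 = 26.929 mm

26.9 mm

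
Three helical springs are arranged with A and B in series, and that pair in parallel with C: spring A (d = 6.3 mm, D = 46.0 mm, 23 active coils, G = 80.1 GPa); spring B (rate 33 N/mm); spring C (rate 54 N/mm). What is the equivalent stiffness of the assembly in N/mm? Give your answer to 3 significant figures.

k_A = Gd⁴/(8D³N_a) = (80.1×10³)(6.3⁴)/(8·46.0³·23) = 7.0454 N/mm
Springs A,B series: k_AB = 1/(1/7.0454+1/33) = 5.8058 N/mm; parallel with C: k_eq = 5.8058+54 = 59.806 N/mm

59.8 N/mm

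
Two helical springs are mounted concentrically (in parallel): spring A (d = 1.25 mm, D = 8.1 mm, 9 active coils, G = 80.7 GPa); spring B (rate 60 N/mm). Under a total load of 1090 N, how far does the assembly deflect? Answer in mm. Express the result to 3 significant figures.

16.7 mm

k_A = Gd⁴/(8D³N_a) = (80.7×10³)(1.25⁴)/(8·8.1³·9) = 5.149 N/mm
Parallel: k_eq = 5.149 + 60 = 65.149 N/mm
δ = F/k_eq = 1090/65.149 = 16.731 mm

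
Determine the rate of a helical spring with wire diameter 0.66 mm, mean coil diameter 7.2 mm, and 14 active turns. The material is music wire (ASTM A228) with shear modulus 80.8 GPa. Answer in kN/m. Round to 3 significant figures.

0.367 kN/m

k = Gd⁴/(8D³N_a) = (80.8×10³ × 0.66⁴) / (8 × 7.2³ × 14)
  = 15331.6 / 41803.8 = 0.36675 N/mm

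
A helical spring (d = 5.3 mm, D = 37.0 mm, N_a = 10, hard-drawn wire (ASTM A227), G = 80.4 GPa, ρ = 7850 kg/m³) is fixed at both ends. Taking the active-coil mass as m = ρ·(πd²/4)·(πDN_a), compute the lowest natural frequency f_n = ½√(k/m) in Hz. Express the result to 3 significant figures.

k = Gd⁴/(8D³N_a) = (80.4×10³)(5.3⁴)/(8·37.0³·10) = 15.655 N/mm = 15655 N/m
Wire length L = πDN_a = π·37.0·10 = 1162.4 mm
m = ρ·(πd²/4)·L = 7850 × 22.062×10⁻⁶ m² × 1.1624 m = 0.20131 kg
f_n = ½√(k/m) = 0.5·√(15655/0.20131) = 0.5·√(77768) = 139.43 Hz

139 Hz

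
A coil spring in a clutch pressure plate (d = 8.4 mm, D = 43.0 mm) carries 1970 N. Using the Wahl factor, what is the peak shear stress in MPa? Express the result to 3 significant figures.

474 MPa

Spring index C = D/d = 43.0/8.4 = 5.1190
K_W = (4C−1)/(4C−4) + 0.615/C = 19.476/16.476 + 0.1201 = 1.3022
τ₀ = 8FD/(πd³) = 8·1970·43.0/(π·8.4³) = 677680/1862 = 363.95 MPa
τ_max = K·τ₀ = 1.3022 × 363.95 = 473.94 MPa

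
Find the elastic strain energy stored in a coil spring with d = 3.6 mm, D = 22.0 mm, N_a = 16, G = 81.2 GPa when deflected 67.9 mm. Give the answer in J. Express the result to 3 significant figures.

k = Gd⁴/(8D³N_a) = (81.2×10³)(3.6⁴)/(8·22.0³·16) = 10.007 N/mm
U = ½kδ² = 0.5 × 10.007 × 67.9² = 23067 N·mm = 23.067 J

23.1 J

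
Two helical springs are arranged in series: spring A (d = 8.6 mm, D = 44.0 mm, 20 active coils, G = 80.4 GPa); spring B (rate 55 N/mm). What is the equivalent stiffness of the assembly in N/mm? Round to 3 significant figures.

20.3 N/mm

k_A = Gd⁴/(8D³N_a) = (80.4×10³)(8.6⁴)/(8·44.0³·20) = 32.268 N/mm
Series: 1/k_eq = 1/32.268 + 1/55 = 0.049172; k_eq = 20.337 N/mm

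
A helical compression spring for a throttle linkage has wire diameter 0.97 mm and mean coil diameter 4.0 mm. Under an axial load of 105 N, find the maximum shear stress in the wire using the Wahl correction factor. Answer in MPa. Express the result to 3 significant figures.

Spring index C = D/d = 4.0/0.97 = 4.1237
K_W = (4C−1)/(4C−4) + 0.615/C = 15.495/12.495 + 0.1491 = 1.3892
τ₀ = 8FD/(πd³) = 8·105·4.0/(π·0.97³) = 3360/2.8672 = 1171.9 MPa
τ_max = K·τ₀ = 1.3892 × 1171.9 = 1628 MPa

1630 MPa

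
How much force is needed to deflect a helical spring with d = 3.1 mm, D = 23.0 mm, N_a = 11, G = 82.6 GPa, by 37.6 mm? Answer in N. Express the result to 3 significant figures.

268 N

k = Gd⁴/(8D³N_a) = (82.6×10³)(3.1⁴)/(8·23.0³·11) = 7.1246 N/mm
F = k·δ = 7.1246 × 37.6 = 267.89 N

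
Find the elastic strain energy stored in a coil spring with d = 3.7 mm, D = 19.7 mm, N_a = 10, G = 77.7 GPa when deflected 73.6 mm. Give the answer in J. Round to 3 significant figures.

k = Gd⁴/(8D³N_a) = (77.7×10³)(3.7⁴)/(8·19.7³·10) = 23.809 N/mm
U = ½kδ² = 0.5 × 23.809 × 73.6² = 64486 N·mm = 64.486 J

64.5 J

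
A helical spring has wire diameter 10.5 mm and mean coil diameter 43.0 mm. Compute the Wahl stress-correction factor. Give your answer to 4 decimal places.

C = D/d = 43.0/10.5 = 4.0952
K_W = (4C−1)/(4C−4) + 0.615/C = 15.381/12.381 + 0.1502 = 1.3925

1.3925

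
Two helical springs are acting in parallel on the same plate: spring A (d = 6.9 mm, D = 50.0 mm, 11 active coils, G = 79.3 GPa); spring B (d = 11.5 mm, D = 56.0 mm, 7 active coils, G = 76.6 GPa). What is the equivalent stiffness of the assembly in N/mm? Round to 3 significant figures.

153 N/mm

k_A = Gd⁴/(8D³N_a) = (79.3×10³)(6.9⁴)/(8·50.0³·11) = 16.341 N/mm
k_B = Gd⁴/(8D³N_a) = (76.6×10³)(11.5⁴)/(8·56.0³·7) = 136.23 N/mm
Parallel: k_eq = 16.341 + 136.23 = 152.57 N/mm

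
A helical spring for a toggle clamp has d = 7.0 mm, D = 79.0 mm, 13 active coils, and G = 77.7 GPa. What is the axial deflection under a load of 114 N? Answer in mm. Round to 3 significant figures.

31.3 mm

k = Gd⁴/(8D³N_a) = (77.7×10³)(7.0⁴)/(8·79.0³·13) = 3.6383 N/mm
δ = F/k = 114 / 3.6383 = 31.333 mm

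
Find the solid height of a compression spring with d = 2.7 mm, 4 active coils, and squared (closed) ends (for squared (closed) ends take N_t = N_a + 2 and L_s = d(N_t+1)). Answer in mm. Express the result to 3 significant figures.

squared (closed) ends: N_t = N_a + 2 = 4 + 2 = 6
L_s = d·(N_t+1) = 2.7 × 7 = 18.9 mm

18.9 mm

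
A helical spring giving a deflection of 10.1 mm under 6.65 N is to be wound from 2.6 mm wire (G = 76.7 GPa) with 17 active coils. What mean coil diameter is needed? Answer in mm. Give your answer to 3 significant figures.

34.0 mm

Required rate k = F/δ = 6.65/10.1 = 0.65842 N/mm
D = (Gd⁴/(8N_a·k))^(1/3) = (76.7×10³·2.6⁴/(8·17·0.65842))^(1/3)
  = (39142.6)^(1/3) = 33.9534 mm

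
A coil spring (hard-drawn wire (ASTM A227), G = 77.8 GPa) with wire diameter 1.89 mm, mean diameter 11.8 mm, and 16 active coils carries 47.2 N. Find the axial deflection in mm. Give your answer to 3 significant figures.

10.0 mm

k = Gd⁴/(8D³N_a) = (77.8×10³)(1.89⁴)/(8·11.8³·16) = 4.7203 N/mm
δ = F/k = 47.2 / 4.7203 = 9.9993 mm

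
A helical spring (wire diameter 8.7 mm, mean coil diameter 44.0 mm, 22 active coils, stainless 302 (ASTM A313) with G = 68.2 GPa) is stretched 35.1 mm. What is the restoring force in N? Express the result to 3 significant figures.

915 N

k = Gd⁴/(8D³N_a) = (68.2×10³)(8.7⁴)/(8·44.0³·22) = 26.061 N/mm
F = k·δ = 26.061 × 35.1 = 914.74 N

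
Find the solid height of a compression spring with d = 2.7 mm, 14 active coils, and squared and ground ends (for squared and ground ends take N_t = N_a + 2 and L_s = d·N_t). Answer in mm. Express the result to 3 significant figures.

43.2 mm

squared and ground ends: N_t = N_a + 2 = 14 + 2 = 16
L_s = d·N_t = 2.7 × 16 = 43.2 mm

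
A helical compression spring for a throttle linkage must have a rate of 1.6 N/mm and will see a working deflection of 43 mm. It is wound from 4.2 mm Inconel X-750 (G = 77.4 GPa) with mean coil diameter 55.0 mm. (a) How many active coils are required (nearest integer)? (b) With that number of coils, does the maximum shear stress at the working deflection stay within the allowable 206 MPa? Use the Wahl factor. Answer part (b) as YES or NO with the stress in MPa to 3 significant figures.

(a) 11 coils; (b) YES, τ_max = 148 MPa

N_a = Gd⁴/(8D³k) = (77.4×10³)(4.2⁴)/(8·55.0³·1.6) = 11.31 → N_a = 11
Actual rate k = Gd⁴/(8D³·11) = 1.645 N/mm
Working load F = kδ = 1.645·43 = 70.735 N
C = 55.0/4.2 = 13.0952; K_W = (4C−1)/(4C−4)+0.615/C = 1.1090
τ_max = K_W·8FD/(πd³) = 1.1090·133.72 = 148.29 MPa
τ_max ≤ 206 MPa → acceptable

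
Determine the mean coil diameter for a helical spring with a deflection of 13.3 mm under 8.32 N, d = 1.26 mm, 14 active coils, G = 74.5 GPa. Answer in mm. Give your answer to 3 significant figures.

Required rate k = F/δ = 8.32/13.3 = 0.62556 N/mm
D = (Gd⁴/(8N_a·k))^(1/3) = (74.5×10³·1.26⁴/(8·14·0.62556))^(1/3)
  = (2680.09)^(1/3) = 13.8904 mm

13.9 mm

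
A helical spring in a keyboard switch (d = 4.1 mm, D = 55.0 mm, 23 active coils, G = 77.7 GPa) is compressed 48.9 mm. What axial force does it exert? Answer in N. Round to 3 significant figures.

k = Gd⁴/(8D³N_a) = (77.7×10³)(4.1⁴)/(8·55.0³·23) = 0.71722 N/mm
F = k·δ = 0.71722 × 48.9 = 35.072 N

35.1 N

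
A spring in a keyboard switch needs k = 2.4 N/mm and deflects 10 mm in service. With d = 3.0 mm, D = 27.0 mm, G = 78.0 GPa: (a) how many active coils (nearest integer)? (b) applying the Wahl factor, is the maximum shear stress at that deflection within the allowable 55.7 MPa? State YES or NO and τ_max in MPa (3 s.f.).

(a) 17 coils; (b) NO, τ_max = 69.8 MPa

N_a = Gd⁴/(8D³k) = (78.0×10³)(3.0⁴)/(8·27.0³·2.4) = 16.72 → N_a = 17
Actual rate k = Gd⁴/(8D³·17) = 2.3602 N/mm
Working load F = kδ = 2.3602·10 = 23.602 N
C = 27.0/3.0 = 9.0000; K_W = (4C−1)/(4C−4)+0.615/C = 1.1621
τ_max = K_W·8FD/(πd³) = 1.1621·60.102 = 69.844 MPa
τ_max > 55.7 MPa → exceeds allowable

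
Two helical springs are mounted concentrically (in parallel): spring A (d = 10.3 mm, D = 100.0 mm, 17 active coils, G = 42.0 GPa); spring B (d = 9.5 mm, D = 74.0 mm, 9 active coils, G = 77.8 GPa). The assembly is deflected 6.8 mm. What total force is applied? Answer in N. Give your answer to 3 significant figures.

k_A = Gd⁴/(8D³N_a) = (42.0×10³)(10.3⁴)/(8·100.0³·17) = 3.4758 N/mm
k_B = Gd⁴/(8D³N_a) = (77.8×10³)(9.5⁴)/(8·74.0³·9) = 21.719 N/mm
Parallel: k_eq = 3.4758 + 21.719 = 25.195 N/mm
F = k_eq·δ = 25.195·6.8 = 171.33 N

171 N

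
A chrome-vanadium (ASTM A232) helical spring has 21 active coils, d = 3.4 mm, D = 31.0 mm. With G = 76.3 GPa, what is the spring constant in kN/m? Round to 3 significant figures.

k = Gd⁴/(8D³N_a) = (76.3×10³ × 3.4⁴) / (8 × 31.0³ × 21)
  = 1.01962e+07 / 5.00489e+06 = 2.0373 N/mm

2.04 kN/m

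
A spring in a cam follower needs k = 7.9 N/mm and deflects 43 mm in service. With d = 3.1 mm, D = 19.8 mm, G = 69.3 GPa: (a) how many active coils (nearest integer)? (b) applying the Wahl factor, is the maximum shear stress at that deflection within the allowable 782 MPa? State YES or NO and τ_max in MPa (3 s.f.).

N_a = Gd⁴/(8D³k) = (69.3×10³)(3.1⁴)/(8·19.8³·7.9) = 13.05 → N_a = 13
Actual rate k = Gd⁴/(8D³·13) = 7.9278 N/mm
Working load F = kδ = 7.9278·43 = 340.89 N
C = 19.8/3.1 = 6.3871; K_W = (4C−1)/(4C−4)+0.615/C = 1.2355
τ_max = K_W·8FD/(πd³) = 1.2355·576.95 = 712.83 MPa
τ_max ≤ 782 MPa → acceptable

(a) 13 coils; (b) YES, τ_max = 713 MPa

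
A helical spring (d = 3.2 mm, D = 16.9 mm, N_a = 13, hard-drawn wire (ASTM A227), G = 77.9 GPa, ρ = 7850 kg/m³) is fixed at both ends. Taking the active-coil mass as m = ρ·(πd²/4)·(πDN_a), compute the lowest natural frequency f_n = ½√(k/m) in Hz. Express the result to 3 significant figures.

k = Gd⁴/(8D³N_a) = (77.9×10³)(3.2⁴)/(8·16.9³·13) = 16.272 N/mm = 16272 N/m
Wire length L = πDN_a = π·16.9·13 = 690.21 mm
m = ρ·(πd²/4)·L = 7850 × 8.0425×10⁻⁶ m² × 0.69021 m = 0.043575 kg
f_n = ½√(k/m) = 0.5·√(16272/0.043575) = 0.5·√(3.7343e+05) = 305.54 Hz

306 Hz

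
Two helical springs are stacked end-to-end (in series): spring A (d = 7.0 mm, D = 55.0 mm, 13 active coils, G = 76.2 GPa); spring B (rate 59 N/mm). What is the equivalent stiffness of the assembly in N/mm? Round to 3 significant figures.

8.97 N/mm

k_A = Gd⁴/(8D³N_a) = (76.2×10³)(7.0⁴)/(8·55.0³·13) = 10.574 N/mm
Series: 1/k_eq = 1/10.574 + 1/59 = 0.11152; k_eq = 8.9667 N/mm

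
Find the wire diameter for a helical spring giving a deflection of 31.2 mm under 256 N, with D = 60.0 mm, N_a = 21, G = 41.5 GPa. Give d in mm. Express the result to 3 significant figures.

Required rate k = F/δ = 256/31.2 = 8.2051 N/mm
d = (8D³N_a·k / G)^(1/4) = (8·60.0³·21·8.2051 / (41.5×10³))^0.25
  = (7174.6)^0.25 = 9.2034 mm

9.20 mm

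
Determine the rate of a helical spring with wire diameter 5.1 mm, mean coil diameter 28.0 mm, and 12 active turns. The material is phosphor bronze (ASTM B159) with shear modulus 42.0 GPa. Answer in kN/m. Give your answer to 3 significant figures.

k = Gd⁴/(8D³N_a) = (42.0×10³ × 5.1⁴) / (8 × 28.0³ × 12)
  = 2.84138e+07 / 2.10739e+06 = 13.483 N/mm

13.5 kN/m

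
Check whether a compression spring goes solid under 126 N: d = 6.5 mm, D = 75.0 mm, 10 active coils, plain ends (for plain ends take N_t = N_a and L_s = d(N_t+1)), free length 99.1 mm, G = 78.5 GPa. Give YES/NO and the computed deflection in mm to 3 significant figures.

YES, δ = 30.3 mm

k = Gd⁴/(8D³N_a) = (78.5×10³)(6.5⁴)/(8·75.0³·10) = 4.1519 N/mm
N_t = 10; L_s = 6.5·11 = 71.5 mm; δ_solid = L₀ − L_s = 99.1 − 71.5 = 27.6 mm
δ = F/k = 126/4.1519 = 30.347 mm
δ ≥ δ_solid → spring goes solid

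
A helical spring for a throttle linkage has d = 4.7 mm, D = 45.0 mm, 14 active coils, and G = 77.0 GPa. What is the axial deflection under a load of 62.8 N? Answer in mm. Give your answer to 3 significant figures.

k = Gd⁴/(8D³N_a) = (77.0×10³)(4.7⁴)/(8·45.0³·14) = 3.6815 N/mm
δ = F/k = 62.8 / 3.6815 = 17.058 mm

17.1 mm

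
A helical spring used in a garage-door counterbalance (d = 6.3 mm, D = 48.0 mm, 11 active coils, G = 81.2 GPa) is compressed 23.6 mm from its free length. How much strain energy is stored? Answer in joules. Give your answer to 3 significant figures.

k = Gd⁴/(8D³N_a) = (81.2×10³)(6.3⁴)/(8·48.0³·11) = 13.144 N/mm
U = ½kδ² = 0.5 × 13.144 × 23.6² = 3660.2 N·mm = 3.6602 J

3.66 J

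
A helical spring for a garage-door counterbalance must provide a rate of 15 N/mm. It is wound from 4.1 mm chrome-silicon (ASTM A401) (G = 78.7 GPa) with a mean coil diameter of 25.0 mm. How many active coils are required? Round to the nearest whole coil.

N_a = Gd⁴/(8D³k) = (78.7×10³ × 4.1⁴)/(8 × 25.0³ × 15)
    = 2.22387e+07 / 1.875e+06 = 11.86 → 12 coils

12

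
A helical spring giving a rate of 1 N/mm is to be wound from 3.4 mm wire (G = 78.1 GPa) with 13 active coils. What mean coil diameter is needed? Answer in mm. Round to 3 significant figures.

46.5 mm

D = (Gd⁴/(8N_a·k))^(1/3) = (78.1×10³·3.4⁴/(8·13·1))^(1/3)
  = (100354)^(1/3) = 46.4705 mm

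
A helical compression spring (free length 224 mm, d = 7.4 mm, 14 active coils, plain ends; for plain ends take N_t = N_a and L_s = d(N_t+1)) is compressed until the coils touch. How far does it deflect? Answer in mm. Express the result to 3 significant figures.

N_t = 14; L_s = 7.4·15 = 111 mm
δ_solid = L₀ − L_s = 224 − 111 = 113 mm

113 mm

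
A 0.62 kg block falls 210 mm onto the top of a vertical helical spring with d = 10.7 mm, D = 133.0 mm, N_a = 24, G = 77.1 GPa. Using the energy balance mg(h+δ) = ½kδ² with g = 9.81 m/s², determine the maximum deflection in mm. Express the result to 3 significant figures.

36.6 mm

k = Gd⁴/(8D³N_a) = (77.1×10³)(10.7⁴)/(8·133.0³·24) = 2.2373 N/mm
W = mg = 0.62 × 9.81 = 6.0822 N
½kδ² − Wδ − Wh = 0 → δ = (W + √(W² + 2kWh))/k
δ = (6.0822 + √(36.993 + 5715.36))/2.2373 = (6.0822 + 75.844)/2.2373 = 36.618 mm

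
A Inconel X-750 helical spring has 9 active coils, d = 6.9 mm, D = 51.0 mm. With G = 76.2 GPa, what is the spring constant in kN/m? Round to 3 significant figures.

k = Gd⁴/(8D³N_a) = (76.2×10³ × 6.9⁴) / (8 × 51.0³ × 9)
  = 1.72723e+08 / 9.55087e+06 = 18.085 N/mm

18.1 kN/m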